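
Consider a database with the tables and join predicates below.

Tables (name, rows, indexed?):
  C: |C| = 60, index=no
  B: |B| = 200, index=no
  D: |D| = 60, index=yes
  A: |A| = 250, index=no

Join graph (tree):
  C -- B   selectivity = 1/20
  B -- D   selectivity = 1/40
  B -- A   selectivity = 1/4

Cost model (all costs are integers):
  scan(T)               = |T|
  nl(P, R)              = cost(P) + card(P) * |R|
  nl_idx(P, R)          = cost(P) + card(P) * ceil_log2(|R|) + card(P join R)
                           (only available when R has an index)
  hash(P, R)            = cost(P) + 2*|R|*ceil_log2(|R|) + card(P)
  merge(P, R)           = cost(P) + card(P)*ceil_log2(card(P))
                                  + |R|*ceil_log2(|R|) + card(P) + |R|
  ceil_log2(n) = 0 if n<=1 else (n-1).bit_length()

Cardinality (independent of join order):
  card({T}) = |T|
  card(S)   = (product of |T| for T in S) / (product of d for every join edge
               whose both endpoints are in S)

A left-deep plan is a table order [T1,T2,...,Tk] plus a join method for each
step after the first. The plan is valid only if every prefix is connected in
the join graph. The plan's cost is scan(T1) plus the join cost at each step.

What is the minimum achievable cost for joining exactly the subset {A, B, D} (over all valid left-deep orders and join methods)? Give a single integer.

5420

Selinger DP over subsets of {A,B,D}:
  {B}: scan cost=200, card=200
  {D}: scan cost=60, card=60
  {A}: scan cost=250, card=250
  {BD}: card=300; try (D,hash)→1120, (D,nl_idx)→1700, (B,merge)→2280, (D,merge)→2420, (B,hash)→3320, (B,nl)→12060 …(+1); best=1120 via (D,hash)
  {AB}: card=12500; try (B,hash)→3700, (A,merge)→4250, (B,merge)→4300, (A,hash)→4400, (A,nl)→50200, (B,nl)→50250; best=3700 via (B,hash)
  {ABD}: card=18750; try (A,hash)→5420, (A,merge)→6370, (D,hash)→16920, (A,nl)→76120, (D,nl_idx)→97450, (D,merge)→191620 …(+1); best=5420 via (A,hash)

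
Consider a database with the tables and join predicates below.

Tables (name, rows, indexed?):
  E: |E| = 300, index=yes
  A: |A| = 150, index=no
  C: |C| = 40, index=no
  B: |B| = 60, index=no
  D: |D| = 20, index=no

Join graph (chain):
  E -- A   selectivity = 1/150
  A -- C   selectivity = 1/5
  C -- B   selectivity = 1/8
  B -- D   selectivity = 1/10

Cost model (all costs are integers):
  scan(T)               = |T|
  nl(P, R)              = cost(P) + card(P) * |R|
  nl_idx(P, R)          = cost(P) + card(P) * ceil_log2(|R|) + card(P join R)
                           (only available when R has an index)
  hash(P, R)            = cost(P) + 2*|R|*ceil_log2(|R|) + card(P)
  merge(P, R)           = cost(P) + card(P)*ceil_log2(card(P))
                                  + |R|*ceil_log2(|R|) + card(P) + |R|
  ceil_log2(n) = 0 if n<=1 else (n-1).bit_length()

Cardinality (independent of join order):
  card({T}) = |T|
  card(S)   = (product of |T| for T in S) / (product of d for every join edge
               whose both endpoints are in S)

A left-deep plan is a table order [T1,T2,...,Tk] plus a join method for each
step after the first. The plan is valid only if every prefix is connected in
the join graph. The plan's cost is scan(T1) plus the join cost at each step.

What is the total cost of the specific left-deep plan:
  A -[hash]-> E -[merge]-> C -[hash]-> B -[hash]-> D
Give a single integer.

step 1: scan A: cost=150, card=150
step 2: join E via hash
    card(P join E) = 150*300/(150) = 300
    cost = 150 + 2*300*9 + 150 = 5700
step 3: join C via merge
    card(P join C) = 300*40/(5) = 2400
    cost = 5700 + 300*9 + 40*6 + 300 + 40 = 8980
step 4: join B via hash
    card(P join B) = 2400*60/(8) = 18000
    cost = 8980 + 2*60*6 + 2400 = 12100
step 5: join D via hash
    card(P join D) = 18000*20/(10) = 36000
    cost = 12100 + 2*20*5 + 18000 = 30300

30300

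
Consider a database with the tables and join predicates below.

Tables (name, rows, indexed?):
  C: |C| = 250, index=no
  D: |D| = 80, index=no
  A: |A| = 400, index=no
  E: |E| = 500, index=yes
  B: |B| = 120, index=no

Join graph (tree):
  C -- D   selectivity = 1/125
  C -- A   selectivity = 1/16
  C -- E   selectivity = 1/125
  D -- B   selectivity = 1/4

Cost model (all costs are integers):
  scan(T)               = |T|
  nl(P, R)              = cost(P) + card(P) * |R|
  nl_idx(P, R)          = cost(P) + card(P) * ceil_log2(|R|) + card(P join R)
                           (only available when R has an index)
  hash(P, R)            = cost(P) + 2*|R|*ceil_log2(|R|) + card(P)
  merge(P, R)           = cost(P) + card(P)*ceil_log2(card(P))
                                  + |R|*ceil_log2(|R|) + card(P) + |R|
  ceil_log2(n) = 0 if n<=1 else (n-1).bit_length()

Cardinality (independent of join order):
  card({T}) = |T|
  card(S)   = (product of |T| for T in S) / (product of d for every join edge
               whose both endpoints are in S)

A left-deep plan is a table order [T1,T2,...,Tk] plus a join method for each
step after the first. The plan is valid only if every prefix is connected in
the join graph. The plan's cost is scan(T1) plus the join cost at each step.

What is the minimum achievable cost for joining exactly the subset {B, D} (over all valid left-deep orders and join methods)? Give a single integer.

1360

Selinger DP over subsets of {B,D}:
  {D}: scan cost=80, card=80
  {B}: scan cost=120, card=120
  {BD}: card=2400; try (D,hash)→1360, (B,merge)→1680, (D,merge)→1720, (B,hash)→1840, (B,nl)→9680, (D,nl)→9720; best=1360 via (D,hash)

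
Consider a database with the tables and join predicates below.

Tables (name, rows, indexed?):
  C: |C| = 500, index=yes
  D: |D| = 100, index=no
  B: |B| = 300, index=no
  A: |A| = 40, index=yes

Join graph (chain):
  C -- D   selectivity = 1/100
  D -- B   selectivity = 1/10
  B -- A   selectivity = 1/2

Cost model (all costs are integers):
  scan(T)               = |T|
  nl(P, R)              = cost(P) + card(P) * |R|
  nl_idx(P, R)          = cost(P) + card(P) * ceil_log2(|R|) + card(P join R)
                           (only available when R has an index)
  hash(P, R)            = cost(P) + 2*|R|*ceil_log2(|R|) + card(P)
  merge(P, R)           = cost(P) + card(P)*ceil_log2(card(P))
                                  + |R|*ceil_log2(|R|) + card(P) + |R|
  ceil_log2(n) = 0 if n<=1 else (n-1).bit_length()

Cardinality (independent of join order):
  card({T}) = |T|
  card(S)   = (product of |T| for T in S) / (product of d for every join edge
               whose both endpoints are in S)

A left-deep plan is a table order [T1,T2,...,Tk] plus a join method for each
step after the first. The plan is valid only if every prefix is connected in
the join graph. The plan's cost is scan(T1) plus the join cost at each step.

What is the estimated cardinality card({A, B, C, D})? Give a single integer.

300000

Tables in S: A(40), B(300), C(500), D(100)
Edges inside S: C-D(d=100), D-B(d=10), B-A(d=2)
numerator = 40 * 300 * 500 * 100 = 600000000
denominator = 100 * 10 * 2 = 2000
card(S) = 600000000 / 2000 = 300000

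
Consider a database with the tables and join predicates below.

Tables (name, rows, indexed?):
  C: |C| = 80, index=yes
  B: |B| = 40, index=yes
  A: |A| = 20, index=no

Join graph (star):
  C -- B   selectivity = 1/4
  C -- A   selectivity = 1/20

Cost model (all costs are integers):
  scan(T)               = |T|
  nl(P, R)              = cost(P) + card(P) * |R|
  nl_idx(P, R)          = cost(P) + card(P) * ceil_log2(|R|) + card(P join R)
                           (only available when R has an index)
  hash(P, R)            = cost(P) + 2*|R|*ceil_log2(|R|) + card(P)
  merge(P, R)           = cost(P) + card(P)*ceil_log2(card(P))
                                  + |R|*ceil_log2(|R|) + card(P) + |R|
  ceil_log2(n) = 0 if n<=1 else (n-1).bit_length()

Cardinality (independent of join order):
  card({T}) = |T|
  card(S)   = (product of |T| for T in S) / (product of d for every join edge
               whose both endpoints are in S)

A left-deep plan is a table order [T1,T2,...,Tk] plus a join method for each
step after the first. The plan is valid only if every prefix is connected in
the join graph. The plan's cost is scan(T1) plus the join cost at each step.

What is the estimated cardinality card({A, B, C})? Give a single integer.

800

Tables in S: A(20), B(40), C(80)
Edges inside S: C-B(d=4), C-A(d=20)
numerator = 20 * 40 * 80 = 64000
denominator = 4 * 20 = 80
card(S) = 64000 / 80 = 800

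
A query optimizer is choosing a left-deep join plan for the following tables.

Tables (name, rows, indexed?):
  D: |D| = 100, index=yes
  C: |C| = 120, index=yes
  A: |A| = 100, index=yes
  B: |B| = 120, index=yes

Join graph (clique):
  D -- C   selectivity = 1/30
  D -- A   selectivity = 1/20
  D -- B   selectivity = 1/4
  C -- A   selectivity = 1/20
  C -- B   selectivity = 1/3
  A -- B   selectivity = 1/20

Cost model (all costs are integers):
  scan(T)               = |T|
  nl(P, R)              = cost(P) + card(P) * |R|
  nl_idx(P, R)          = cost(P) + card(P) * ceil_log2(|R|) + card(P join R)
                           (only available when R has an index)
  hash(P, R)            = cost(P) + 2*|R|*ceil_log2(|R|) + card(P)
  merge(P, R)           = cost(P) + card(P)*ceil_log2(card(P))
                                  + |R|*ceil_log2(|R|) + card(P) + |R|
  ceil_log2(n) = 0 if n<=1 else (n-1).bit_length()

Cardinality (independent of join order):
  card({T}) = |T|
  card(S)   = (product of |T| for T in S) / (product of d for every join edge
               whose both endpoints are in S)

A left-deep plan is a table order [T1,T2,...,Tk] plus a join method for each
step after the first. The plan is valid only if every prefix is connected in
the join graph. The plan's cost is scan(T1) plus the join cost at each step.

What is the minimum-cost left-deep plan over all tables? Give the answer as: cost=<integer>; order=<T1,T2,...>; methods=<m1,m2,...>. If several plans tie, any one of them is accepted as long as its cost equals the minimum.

Selinger DP (subsets sized 1..n):
  {D}: scan cost=100, card=100
  {C}: scan cost=120, card=120
  {A}: scan cost=100, card=100
  {B}: scan cost=120, card=120
  {CD}: card=400; try (C,nl_idx)→1200, (D,nl_idx)→1360, (D,hash)→1640, (C,merge)→1860, (D,merge)→1880, (C,hash)→1880 …(+2); best=1200 via (C,nl_idx)
  {AD}: card=500; try (D,nl_idx)→1300, (A,nl_idx)→1300, (D,hash)→1600, (A,hash)→1600, (D,merge)→1700, (A,merge)→1700 …(+2); best=1300 via (D,nl_idx)
  {BD}: card=3000; try (D,hash)→1640, (B,merge)→1860, (D,merge)→1880, (B,hash)→1880, (B,nl_idx)→3800, (D,nl_idx)→3960 …(+2); best=1640 via (D,hash)
  {AC}: card=600; try (C,nl_idx)→1400, (A,nl_idx)→1560, (A,hash)→1640, (C,merge)→1860, (C,hash)→1880, (A,merge)→1880 …(+2); best=1400 via (C,nl_idx)
  {BC}: card=4800; try (C,hash)→1920, (B,hash)→1920, (C,merge)→2040, (B,merge)→2040, (C,nl_idx)→5760, (B,nl_idx)→5760 …(+2); best=1920 via (C,hash)
  {AB}: card=600; try (B,nl_idx)→1400, (A,nl_idx)→1560, (A,hash)→1640, (B,merge)→1860, (B,hash)→1880, (A,merge)→1880 …(+2); best=1400 via (B,nl_idx)
  {ACD}: card=100; try (A,hash)→3000, (D,hash)→3400, (C,hash)→3480, (A,nl_idx)→4100, (C,nl_idx)→4900, (D,nl_idx)→5700 …(+6); best=3000 via (A,hash)
  {BCD}: card=4000; try (B,hash)→3280, (B,merge)→6160, (C,hash)→6320, (B,nl_idx)→8000, (D,hash)→8120, (C,nl_idx)→26640 …(+6); best=3280 via (B,hash)
  {ABD}: card=750; try (D,hash)→3400, (B,hash)→3480, (B,nl_idx)→5550, (A,hash)→6040, (D,nl_idx)→6350, (B,merge)→7260 …(+6); best=3400 via (D,hash)
  {ABC}: card=1200; try (C,hash)→3680, (B,hash)→3680, (C,nl_idx)→6800, (B,nl_idx)→6800, (A,hash)→8120, (C,merge)→8960 …(+6); best=3680 via (C,hash)
  {ABCD}: card=50; try (B,nl_idx)→3750, (B,merge)→4760, (B,hash)→4780, (C,hash)→5830, (D,hash)→6280, (A,hash)→8680 …(+10); best=3750 via (B,nl_idx)

cost=3750; order=D,C,A,B; methods=nl_idx,hash,nl_idx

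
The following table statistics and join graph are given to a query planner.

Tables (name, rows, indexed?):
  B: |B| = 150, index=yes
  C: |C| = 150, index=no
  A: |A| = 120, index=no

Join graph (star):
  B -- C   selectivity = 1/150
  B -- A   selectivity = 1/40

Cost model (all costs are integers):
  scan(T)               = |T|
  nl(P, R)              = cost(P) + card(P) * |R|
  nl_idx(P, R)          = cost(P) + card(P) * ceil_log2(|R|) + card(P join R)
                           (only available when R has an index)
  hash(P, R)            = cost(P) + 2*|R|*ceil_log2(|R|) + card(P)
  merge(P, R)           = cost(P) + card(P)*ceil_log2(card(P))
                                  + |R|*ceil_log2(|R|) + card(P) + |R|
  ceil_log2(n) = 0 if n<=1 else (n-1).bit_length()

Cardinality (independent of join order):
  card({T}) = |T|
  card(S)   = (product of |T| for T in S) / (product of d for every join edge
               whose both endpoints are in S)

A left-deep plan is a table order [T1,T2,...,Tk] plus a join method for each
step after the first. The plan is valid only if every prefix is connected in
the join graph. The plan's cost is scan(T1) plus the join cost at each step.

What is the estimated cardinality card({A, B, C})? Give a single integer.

450

Tables in S: A(120), B(150), C(150)
Edges inside S: B-C(d=150), B-A(d=40)
numerator = 120 * 150 * 150 = 2700000
denominator = 150 * 40 = 6000
card(S) = 2700000 / 6000 = 450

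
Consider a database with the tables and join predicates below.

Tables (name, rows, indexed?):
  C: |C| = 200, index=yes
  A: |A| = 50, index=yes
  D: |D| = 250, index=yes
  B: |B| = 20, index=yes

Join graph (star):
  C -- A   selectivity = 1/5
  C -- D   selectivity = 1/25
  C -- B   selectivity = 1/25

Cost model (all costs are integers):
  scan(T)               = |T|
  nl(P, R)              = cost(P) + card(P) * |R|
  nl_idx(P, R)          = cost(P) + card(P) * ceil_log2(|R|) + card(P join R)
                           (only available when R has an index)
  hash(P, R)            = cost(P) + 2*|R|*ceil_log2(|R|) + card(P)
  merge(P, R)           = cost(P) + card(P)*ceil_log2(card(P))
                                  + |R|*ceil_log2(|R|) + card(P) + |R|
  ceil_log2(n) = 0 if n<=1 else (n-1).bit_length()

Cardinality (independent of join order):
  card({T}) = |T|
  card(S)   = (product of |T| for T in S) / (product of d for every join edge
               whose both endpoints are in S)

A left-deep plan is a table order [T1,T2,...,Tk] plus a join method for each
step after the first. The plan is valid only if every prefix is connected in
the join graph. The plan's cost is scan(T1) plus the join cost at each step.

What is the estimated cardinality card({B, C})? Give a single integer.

160

Tables in S: B(20), C(200)
Edges inside S: C-B(d=25)
numerator = 20 * 200 = 4000
denominator = 25 = 25
card(S) = 4000 / 25 = 160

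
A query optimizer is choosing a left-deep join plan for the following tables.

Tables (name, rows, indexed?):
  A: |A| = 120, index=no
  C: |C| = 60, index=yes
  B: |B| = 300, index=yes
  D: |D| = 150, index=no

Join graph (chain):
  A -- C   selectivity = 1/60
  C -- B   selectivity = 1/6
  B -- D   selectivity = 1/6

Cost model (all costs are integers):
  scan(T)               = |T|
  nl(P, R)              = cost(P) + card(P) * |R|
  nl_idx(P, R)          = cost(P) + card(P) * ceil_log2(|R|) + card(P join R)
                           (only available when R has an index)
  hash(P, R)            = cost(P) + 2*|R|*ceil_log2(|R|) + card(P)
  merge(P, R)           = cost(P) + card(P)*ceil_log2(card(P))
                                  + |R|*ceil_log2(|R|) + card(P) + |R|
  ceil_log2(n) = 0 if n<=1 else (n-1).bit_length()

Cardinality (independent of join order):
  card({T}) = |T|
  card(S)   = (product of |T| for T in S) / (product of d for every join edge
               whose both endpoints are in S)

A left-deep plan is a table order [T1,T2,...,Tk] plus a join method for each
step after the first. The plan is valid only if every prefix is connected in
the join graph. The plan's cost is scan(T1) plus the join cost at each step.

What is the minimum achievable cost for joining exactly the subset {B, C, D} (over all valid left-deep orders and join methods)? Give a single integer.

6720

Selinger DP over subsets of {B,C,D}:
  {C}: scan cost=60, card=60
  {B}: scan cost=300, card=300
  {D}: scan cost=150, card=150
  {BC}: card=3000; try (C,hash)→1320, (B,merge)→3480, (B,nl_idx)→3600, (C,merge)→3720, (C,nl_idx)→5100, (B,hash)→5520 …(+2); best=1320 via (C,hash)
  {BD}: card=7500; try (D,hash)→3000, (B,merge)→4500, (D,merge)→4650, (B,hash)→5700, (B,nl_idx)→9000, (B,nl)→45150 …(+1); best=3000 via (D,hash)
  {BCD}: card=75000; try (D,hash)→6720, (C,hash)→11220, (D,merge)→41670, (C,merge)→108420, (C,nl_idx)→123000, (D,nl)→451320 …(+1); best=6720 via (D,hash)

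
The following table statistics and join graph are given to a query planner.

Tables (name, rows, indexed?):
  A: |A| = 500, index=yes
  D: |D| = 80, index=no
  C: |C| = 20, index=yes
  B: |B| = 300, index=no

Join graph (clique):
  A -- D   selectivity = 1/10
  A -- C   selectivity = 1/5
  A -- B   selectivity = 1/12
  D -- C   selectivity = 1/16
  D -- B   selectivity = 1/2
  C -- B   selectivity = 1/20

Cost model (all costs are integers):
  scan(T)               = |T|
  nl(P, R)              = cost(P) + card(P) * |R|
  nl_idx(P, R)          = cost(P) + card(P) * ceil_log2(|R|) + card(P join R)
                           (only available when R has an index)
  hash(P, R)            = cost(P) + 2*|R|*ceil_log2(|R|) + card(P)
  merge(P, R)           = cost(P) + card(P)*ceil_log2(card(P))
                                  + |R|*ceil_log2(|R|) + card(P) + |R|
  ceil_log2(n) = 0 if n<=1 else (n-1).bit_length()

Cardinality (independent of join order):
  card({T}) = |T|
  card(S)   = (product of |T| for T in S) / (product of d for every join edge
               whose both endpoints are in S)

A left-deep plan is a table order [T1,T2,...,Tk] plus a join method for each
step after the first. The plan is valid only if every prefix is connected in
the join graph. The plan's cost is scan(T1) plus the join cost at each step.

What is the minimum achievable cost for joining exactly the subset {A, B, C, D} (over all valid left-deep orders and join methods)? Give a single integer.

8660

Selinger DP over subsets of {A,B,C,D}:
  {A}: scan cost=500, card=500
  {D}: scan cost=80, card=80
  {C}: scan cost=20, card=20
  {B}: scan cost=300, card=300
  {AD}: card=4000; try (D,hash)→2120, (A,nl_idx)→4800, (A,merge)→5720, (D,merge)→6140, (A,hash)→9160, (A,nl)→40080 …(+1); best=2120 via (D,hash)
  {AC}: card=2000; try (C,hash)→1200, (A,nl_idx)→2200, (C,nl_idx)→5000, (A,merge)→5140, (C,merge)→5620, (A,hash)→9040 …(+2); best=1200 via (C,hash)
  {AB}: card=12500; try (B,hash)→6400, (A,merge)→8300, (B,merge)→8500, (A,hash)→9600, (A,nl_idx)→15500, (A,nl)→150300 …(+1); best=6400 via (B,hash)
  {CD}: card=100; try (C,hash)→360, (C,nl_idx)→580, (D,merge)→780, (C,merge)→840, (D,hash)→1160, (D,nl)→1620 …(+1); best=360 via (C,hash)
  {BD}: card=12000; try (D,hash)→1720, (B,merge)→3720, (D,merge)→3940, (B,hash)→5560, (B,nl)→24080, (D,nl)→24300; best=1720 via (D,hash)
  {BC}: card=300; try (C,hash)→800, (C,nl_idx)→2100, (B,merge)→3140, (C,merge)→3420, (B,hash)→5440, (B,nl)→6020 …(+1); best=800 via (C,hash)
  {ACD}: card=1000; try (A,nl_idx)→2260, (D,hash)→4320, (A,merge)→6160, (C,hash)→6320, (A,hash)→9460, (C,nl_idx)→23120 …(+5); best=2260 via (A,nl_idx)
  {ABD}: card=50000; try (B,hash)→11520, (D,hash)→20020, (A,hash)→22720, (B,merge)→57120, (A,nl_idx)→159720, (A,merge)→186720 …(+4); best=11520 via (B,hash)
  {ABC}: card=2500; try (A,nl_idx)→6000, (B,hash)→8600, (A,merge)→8800, (A,hash)→10100, (C,hash)→19100, (B,merge)→28200 …(+5); best=6000 via (A,nl_idx)
  {BCD}: card=750; try (D,hash)→2220, (B,merge)→4160, (D,merge)→4440, (B,hash)→5860, (C,hash)→13920, (D,nl)→24800 …(+4); best=2220 via (D,hash)
  {ABCD}: card=625; try (B,hash)→8660, (A,nl_idx)→9595, (D,hash)→9620, (A,hash)→11970, (A,merge)→15470, (B,merge)→16260 …(+8); best=8660 via (B,hash)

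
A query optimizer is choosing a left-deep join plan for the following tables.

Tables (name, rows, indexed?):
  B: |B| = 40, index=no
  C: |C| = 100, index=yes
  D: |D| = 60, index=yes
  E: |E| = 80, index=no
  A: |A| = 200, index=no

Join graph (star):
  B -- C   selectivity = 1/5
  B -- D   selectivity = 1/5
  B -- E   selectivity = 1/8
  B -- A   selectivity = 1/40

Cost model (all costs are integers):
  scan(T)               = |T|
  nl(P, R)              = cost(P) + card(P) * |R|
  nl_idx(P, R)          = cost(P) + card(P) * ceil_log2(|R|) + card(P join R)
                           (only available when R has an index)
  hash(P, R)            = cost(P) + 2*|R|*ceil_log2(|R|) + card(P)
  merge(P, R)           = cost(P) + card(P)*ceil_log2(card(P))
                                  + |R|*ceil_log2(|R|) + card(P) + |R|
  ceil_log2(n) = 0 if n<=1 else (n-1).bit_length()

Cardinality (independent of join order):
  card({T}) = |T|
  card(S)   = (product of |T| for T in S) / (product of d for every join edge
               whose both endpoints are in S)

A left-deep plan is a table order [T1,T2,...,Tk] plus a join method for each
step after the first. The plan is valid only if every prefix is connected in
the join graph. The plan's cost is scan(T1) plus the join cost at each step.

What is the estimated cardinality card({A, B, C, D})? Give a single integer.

Tables in S: A(200), B(40), C(100), D(60)
Edges inside S: B-C(d=5), B-D(d=5), B-A(d=40)
numerator = 200 * 40 * 100 * 60 = 48000000
denominator = 5 * 5 * 40 = 1000
card(S) = 48000000 / 1000 = 48000

48000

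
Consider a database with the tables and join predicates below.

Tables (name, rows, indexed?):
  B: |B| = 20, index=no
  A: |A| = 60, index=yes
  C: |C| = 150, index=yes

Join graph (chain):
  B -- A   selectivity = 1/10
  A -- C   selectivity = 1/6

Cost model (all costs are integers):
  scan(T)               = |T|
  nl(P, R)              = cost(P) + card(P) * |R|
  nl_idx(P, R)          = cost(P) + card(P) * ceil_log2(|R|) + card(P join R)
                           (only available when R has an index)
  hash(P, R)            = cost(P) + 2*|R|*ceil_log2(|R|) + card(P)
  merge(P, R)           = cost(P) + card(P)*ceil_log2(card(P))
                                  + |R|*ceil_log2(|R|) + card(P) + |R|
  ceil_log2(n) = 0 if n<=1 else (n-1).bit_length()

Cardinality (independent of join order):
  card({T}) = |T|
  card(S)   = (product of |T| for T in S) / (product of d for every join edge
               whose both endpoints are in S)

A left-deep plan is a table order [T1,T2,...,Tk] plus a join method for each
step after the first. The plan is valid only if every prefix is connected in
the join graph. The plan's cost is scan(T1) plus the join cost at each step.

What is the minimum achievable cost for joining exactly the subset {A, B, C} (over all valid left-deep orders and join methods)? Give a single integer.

2570

Selinger DP over subsets of {A,B,C}:
  {B}: scan cost=20, card=20
  {A}: scan cost=60, card=60
  {C}: scan cost=150, card=150
  {AB}: card=120; try (A,nl_idx)→260, (B,hash)→320, (A,merge)→560, (B,merge)→600, (A,hash)→760, (A,nl)→1220 …(+1); best=260 via (A,nl_idx)
  {AC}: card=1500; try (A,hash)→1020, (C,merge)→1830, (A,merge)→1920, (C,nl_idx)→2040, (C,hash)→2520, (A,nl_idx)→2550 …(+2); best=1020 via (A,hash)
  {ABC}: card=3000; try (C,merge)→2570, (B,hash)→2720, (C,hash)→2780, (C,nl_idx)→4220, (C,nl)→18260, (B,merge)→19140 …(+1); best=2570 via (C,merge)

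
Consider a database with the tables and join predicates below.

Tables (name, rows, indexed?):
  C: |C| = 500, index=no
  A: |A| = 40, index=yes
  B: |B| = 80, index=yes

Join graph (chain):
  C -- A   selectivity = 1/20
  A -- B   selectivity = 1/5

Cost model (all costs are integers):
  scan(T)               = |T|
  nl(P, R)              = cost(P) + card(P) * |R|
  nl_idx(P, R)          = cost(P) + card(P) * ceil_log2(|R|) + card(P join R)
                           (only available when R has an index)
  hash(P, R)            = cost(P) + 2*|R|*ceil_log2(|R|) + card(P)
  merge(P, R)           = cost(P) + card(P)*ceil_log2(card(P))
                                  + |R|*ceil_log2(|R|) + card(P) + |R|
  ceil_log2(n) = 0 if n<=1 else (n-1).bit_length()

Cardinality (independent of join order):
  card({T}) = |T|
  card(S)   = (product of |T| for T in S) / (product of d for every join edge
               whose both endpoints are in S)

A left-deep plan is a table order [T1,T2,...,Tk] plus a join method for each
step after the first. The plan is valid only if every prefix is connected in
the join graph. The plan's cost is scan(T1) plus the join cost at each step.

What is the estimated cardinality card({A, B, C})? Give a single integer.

Tables in S: A(40), B(80), C(500)
Edges inside S: C-A(d=20), A-B(d=5)
numerator = 40 * 80 * 500 = 1600000
denominator = 20 * 5 = 100
card(S) = 1600000 / 100 = 16000

16000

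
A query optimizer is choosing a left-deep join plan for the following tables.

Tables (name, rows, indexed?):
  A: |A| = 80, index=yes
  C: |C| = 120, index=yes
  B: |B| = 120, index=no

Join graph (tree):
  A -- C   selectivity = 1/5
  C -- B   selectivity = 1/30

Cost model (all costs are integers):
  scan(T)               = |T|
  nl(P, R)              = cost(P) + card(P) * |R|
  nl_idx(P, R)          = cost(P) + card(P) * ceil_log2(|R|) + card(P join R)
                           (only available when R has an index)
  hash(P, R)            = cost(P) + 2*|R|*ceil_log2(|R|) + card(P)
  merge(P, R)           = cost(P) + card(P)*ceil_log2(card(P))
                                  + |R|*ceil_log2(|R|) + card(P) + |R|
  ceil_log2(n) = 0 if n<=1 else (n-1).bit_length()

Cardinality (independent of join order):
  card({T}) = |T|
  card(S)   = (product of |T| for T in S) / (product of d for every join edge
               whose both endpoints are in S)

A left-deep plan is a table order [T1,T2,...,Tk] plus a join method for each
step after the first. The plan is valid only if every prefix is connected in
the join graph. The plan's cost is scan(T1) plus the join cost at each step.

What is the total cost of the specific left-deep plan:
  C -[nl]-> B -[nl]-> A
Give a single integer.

52920

step 1: scan C: cost=120, card=120
step 2: join B via nl
    card(P join B) = 120*120/(30) = 480
    cost = 120 + 120*120 = 14520
step 3: join A via nl
    card(P join A) = 480*80/(5) = 7680
    cost = 14520 + 480*80 = 52920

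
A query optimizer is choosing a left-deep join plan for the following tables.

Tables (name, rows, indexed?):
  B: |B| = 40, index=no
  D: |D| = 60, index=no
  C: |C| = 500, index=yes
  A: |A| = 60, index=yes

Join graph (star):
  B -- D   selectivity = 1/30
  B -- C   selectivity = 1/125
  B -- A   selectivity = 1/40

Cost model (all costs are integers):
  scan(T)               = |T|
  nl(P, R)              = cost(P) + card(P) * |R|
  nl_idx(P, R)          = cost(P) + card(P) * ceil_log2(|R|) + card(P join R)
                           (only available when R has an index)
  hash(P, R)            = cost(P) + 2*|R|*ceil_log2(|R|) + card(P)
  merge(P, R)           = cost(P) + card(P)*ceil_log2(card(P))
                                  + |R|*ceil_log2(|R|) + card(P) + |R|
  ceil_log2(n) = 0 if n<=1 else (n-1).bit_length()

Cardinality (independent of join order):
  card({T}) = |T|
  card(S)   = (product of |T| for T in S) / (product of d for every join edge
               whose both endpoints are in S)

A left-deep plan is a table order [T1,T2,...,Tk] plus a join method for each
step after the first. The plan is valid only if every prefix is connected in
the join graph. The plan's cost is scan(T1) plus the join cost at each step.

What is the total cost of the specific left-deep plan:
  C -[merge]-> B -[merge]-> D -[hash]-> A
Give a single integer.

step 1: scan C: cost=500, card=500
step 2: join B via merge
    card(P join B) = 500*40/(125) = 160
    cost = 500 + 500*9 + 40*6 + 500 + 40 = 5780
step 3: join D via merge
    card(P join D) = 160*60/(30) = 320
    cost = 5780 + 160*8 + 60*6 + 160 + 60 = 7640
step 4: join A via hash
    card(P join A) = 320*60/(40) = 480
    cost = 7640 + 2*60*6 + 320 = 8680

8680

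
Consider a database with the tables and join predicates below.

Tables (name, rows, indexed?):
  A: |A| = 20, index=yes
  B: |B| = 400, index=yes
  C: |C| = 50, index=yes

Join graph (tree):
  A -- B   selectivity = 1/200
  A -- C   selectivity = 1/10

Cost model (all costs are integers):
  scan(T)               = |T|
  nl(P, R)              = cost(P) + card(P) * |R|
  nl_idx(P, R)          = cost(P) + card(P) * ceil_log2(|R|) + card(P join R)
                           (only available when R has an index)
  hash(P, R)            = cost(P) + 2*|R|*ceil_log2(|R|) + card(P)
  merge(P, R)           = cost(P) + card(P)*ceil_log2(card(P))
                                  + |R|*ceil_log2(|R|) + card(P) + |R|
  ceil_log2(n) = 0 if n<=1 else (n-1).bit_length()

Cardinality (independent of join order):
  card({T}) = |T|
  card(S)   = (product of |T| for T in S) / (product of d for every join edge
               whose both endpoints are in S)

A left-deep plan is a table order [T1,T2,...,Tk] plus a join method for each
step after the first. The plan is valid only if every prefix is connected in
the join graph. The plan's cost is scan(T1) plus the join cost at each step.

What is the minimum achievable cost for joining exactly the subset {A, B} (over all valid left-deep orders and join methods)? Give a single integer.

240

Selinger DP over subsets of {A,B}:
  {A}: scan cost=20, card=20
  {B}: scan cost=400, card=400
  {AB}: card=40; try (B,nl_idx)→240, (A,hash)→1000, (A,nl_idx)→2440, (B,merge)→4140, (A,merge)→4520, (B,hash)→7240 …(+2); best=240 via (B,nl_idx)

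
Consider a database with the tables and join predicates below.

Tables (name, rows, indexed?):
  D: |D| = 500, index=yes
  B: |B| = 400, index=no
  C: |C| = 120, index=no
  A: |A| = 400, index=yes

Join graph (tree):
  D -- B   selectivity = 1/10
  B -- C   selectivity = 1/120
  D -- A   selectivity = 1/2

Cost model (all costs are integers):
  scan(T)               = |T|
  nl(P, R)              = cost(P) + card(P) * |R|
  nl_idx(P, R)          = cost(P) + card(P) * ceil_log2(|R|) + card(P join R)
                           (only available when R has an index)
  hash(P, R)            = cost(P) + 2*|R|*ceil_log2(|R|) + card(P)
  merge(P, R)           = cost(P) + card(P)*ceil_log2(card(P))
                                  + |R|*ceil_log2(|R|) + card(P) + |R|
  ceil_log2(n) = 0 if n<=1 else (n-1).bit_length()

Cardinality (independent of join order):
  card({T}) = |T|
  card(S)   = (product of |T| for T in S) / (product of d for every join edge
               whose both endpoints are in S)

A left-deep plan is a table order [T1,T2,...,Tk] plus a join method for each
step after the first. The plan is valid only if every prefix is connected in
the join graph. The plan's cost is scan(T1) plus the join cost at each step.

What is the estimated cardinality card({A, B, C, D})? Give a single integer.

4000000

Tables in S: A(400), B(400), C(120), D(500)
Edges inside S: D-B(d=10), B-C(d=120), D-A(d=2)
numerator = 400 * 400 * 120 * 500 = 9600000000
denominator = 10 * 120 * 2 = 2400
card(S) = 9600000000 / 2400 = 4000000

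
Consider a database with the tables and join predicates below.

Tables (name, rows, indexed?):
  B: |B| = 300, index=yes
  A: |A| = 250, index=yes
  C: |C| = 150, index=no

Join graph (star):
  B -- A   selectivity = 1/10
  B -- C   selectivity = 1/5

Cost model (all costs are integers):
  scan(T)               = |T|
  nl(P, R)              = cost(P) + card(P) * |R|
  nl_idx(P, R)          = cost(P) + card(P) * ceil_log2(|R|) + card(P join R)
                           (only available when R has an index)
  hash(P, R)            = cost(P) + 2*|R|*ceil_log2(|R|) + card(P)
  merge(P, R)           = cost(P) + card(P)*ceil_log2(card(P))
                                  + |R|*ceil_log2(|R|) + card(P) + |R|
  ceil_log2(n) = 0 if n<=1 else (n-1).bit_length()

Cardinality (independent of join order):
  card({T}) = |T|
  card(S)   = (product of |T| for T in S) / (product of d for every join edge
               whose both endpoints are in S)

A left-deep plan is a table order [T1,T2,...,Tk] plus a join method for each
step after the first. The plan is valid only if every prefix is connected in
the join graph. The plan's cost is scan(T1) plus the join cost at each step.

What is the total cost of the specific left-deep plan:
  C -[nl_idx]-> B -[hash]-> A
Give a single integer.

step 1: scan C: cost=150, card=150
step 2: join B via nl_idx
    card(P join B) = 150*300/(5) = 9000
    cost = 150 + 150*9 + 9000 = 10500
step 3: join A via hash
    card(P join A) = 9000*250/(10) = 225000
    cost = 10500 + 2*250*8 + 9000 = 23500

23500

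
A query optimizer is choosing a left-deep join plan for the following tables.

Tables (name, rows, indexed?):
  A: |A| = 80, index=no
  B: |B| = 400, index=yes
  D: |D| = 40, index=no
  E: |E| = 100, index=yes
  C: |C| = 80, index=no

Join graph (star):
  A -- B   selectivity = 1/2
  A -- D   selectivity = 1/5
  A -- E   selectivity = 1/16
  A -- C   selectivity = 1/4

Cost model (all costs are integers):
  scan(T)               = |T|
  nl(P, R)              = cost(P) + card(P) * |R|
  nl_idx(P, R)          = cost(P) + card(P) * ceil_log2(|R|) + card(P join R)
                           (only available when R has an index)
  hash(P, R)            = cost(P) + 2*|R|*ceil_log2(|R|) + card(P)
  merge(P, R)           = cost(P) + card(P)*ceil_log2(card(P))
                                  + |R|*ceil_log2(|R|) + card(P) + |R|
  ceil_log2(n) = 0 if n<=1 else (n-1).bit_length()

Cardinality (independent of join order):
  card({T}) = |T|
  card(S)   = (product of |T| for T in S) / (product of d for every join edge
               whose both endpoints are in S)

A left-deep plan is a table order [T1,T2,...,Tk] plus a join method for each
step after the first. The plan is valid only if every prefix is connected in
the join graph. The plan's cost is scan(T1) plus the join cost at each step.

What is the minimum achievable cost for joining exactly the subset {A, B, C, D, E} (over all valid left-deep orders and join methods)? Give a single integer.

Selinger DP over subsets of {A,B,C,D,E}:
  {A}: scan cost=80, card=80
  {B}: scan cost=400, card=400
  {D}: scan cost=40, card=40
  {E}: scan cost=100, card=100
  {C}: scan cost=80, card=80
  {AB}: card=16000; try (A,hash)→1920, (B,merge)→4720, (A,merge)→5040, (B,hash)→7360, (B,nl_idx)→16800, (B,nl)→32080 …(+1); best=1920 via (A,hash)
  {AD}: card=640; try (D,hash)→640, (A,merge)→960, (D,merge)→1000, (A,hash)→1200, (A,nl)→3240, (D,nl)→3280; best=640 via (D,hash)
  {AE}: card=500; try (E,nl_idx)→1140, (A,hash)→1320, (E,merge)→1520, (A,merge)→1540, (E,hash)→1560, (E,nl)→8080 …(+1); best=1140 via (E,nl_idx)
  {AC}: card=1600; try (C,hash)→1280, (A,hash)→1280, (C,merge)→1360, (A,merge)→1360, (C,nl)→6480, (A,nl)→6480; best=1280 via (C,hash)
  {ABD}: card=128000; try (B,hash)→8480, (B,merge)→11680, (D,hash)→18400, (B,nl_idx)→134400, (D,merge)→242200, (B,nl)→256640 …(+1); best=8480 via (B,hash)
  {ABE}: card=100000; try (B,hash)→8840, (B,merge)→10140, (E,hash)→19320, (B,nl_idx)→105640, (B,nl)→201140, (E,nl_idx)→213920 …(+2); best=8840 via (B,hash)
  {ABC}: card=320000; try (B,hash)→10080, (C,hash)→19040, (B,merge)→24480, (C,merge)→242560, (B,nl_idx)→335680, (B,nl)→641280 …(+1); best=10080 via (B,hash)
  {ADE}: card=4000; try (D,hash)→2120, (E,hash)→2680, (D,merge)→6420, (E,merge)→8480, (E,nl_idx)→9120, (D,nl)→21140 …(+1); best=2120 via (D,hash)
  {ACD}: card=12800; try (C,hash)→2400, (D,hash)→3360, (C,merge)→8320, (D,merge)→20760, (C,nl)→51840, (D,nl)→65280; best=2400 via (C,hash)
  {ACE}: card=10000; try (C,hash)→2760, (E,hash)→4280, (C,merge)→6780, (E,merge)→21280, (E,nl_idx)→22480, (C,nl)→41140 …(+1); best=2760 via (C,hash)
  {ABDE}: card=800000; try (B,hash)→13320, (B,merge)→58120, (D,hash)→109320, (E,hash)→137880, (B,nl_idx)→838120, (B,nl)→1602120 …(+5); best=13320 via (B,hash)
  {ABCD}: card=2560000; try (B,hash)→22400, (C,hash)→137600, (B,merge)→198400, (D,hash)→330560, (C,merge)→2313120, (B,nl_idx)→2677600 …(+4); best=22400 via (B,hash)
  {ABCE}: card=2000000; try (B,hash)→19960, (C,hash)→109960, (B,merge)→156760, (E,hash)→331480, (C,merge)→1809480, (B,nl_idx)→2092760 …(+5); best=19960 via (B,hash)
  {ACDE}: card=80000; try (C,hash)→7240, (D,hash)→13240, (E,hash)→16600, (C,merge)→54760, (D,merge)→153040, (E,nl_idx)→172000 …(+4); best=7240 via (C,hash)
  {ABCDE}: card=16000000; try (B,hash)→94440, (C,hash)→814440, (B,merge)→1451240, (D,hash)→2020440, (E,hash)→2583800, (B,nl_idx)→16727240 …(+8); best=94440 via (B,hash)

94440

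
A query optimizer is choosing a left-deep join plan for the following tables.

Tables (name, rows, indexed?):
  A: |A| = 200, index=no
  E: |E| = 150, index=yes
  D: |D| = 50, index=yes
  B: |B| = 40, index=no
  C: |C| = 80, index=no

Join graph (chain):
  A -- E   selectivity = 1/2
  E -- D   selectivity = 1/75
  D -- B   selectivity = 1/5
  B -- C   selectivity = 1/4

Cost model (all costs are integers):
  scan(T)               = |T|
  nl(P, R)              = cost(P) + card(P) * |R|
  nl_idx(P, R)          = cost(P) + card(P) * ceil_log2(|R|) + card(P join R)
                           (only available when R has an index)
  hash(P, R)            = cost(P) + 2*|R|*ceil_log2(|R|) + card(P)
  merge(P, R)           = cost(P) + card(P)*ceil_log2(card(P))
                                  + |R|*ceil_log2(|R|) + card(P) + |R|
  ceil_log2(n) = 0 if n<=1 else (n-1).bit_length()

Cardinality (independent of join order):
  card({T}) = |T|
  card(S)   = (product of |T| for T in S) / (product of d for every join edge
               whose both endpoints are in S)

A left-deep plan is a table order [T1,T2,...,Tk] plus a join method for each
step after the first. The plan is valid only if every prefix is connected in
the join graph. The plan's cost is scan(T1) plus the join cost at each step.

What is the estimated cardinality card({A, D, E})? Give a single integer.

Tables in S: A(200), D(50), E(150)
Edges inside S: A-E(d=2), E-D(d=75)
numerator = 200 * 50 * 150 = 1500000
denominator = 2 * 75 = 150
card(S) = 1500000 / 150 = 10000

10000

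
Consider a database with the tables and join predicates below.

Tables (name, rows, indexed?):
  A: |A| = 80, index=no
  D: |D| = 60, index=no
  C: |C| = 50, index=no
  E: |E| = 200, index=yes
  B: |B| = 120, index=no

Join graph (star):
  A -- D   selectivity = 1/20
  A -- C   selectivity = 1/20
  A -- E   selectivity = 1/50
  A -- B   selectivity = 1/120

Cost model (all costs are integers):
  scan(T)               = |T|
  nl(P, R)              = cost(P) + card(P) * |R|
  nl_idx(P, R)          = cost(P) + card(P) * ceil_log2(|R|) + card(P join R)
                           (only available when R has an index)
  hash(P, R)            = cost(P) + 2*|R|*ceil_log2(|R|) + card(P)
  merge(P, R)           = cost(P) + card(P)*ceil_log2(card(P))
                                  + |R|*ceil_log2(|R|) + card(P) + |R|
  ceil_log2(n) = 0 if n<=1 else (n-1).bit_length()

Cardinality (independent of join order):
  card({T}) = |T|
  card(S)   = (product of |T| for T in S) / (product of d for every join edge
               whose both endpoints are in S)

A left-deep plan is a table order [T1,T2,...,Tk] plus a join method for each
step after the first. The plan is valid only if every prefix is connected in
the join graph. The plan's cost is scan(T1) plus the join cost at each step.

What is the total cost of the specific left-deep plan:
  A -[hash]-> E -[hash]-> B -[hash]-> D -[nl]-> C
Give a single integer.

step 1: scan A: cost=80, card=80
step 2: join E via hash
    card(P join E) = 80*200/(50) = 320
    cost = 80 + 2*200*8 + 80 = 3360
step 3: join B via hash
    card(P join B) = 320*120/(120) = 320
    cost = 3360 + 2*120*7 + 320 = 5360
step 4: join D via hash
    card(P join D) = 320*60/(20) = 960
    cost = 5360 + 2*60*6 + 320 = 6400
step 5: join C via nl
    card(P join C) = 960*50/(20) = 2400
    cost = 6400 + 960*50 = 54400

54400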